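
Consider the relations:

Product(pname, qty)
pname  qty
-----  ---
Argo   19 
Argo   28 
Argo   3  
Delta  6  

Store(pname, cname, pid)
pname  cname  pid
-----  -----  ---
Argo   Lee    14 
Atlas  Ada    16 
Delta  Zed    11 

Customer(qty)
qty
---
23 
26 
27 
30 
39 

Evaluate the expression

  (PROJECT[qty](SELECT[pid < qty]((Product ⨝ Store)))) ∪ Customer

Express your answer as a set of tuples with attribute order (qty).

Product ⋈ Store (natural join on pname): {(Argo, 19, Lee, 14), (Argo, 28, Lee, 14), (Argo, 3, Lee, 14), (Delta, 6, Zed, 11)}
σ[pid < qty]: keep tuples satisfying pid < qty → {(Argo, 19, Lee, 14), (Argo, 28, Lee, 14)}
π[qty]: project onto (qty) → {19, 28}
Taking the union: {19, 23, 26, 27, 28, 30, 39}

{19, 23, 26, 27, 28, 30, 39}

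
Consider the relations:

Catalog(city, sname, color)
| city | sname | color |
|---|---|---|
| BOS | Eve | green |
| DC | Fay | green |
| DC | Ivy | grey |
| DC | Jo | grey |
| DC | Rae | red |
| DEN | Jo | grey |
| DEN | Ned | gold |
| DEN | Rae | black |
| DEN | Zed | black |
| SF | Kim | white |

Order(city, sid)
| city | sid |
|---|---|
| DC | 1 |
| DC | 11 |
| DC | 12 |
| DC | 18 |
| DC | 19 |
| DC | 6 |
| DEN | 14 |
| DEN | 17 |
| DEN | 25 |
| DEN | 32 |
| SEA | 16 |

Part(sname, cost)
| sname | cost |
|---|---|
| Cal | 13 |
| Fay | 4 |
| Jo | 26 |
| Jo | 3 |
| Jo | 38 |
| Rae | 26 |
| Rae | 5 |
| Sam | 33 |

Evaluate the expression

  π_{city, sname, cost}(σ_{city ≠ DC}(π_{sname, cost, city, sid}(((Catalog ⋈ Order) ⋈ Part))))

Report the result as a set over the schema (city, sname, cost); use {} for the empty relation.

{(DEN, Jo, 26), (DEN, Jo, 3), (DEN, Jo, 38), (DEN, Rae, 26), (DEN, Rae, 5)}

Joining Catalog and Order on city yields {(DC, Fay, green, 1), (DC, Fay, green, 11), (DC, Fay, green, 12), (DC, Fay, green, 18), (DC, Fay, green, 19), (DC, Fay, green, 6), (DC, Ivy, grey, 1), (DC, Ivy, grey, 11), (DC, Ivy, grey, 12), (DC, Ivy, grey, 18), (DC, Ivy, grey, 19), (DC, Ivy, grey, 6), (DC, Jo, grey, 1), (DC, Jo, grey, 11), (DC, Jo, grey, 12), (DC, Jo, grey, 18), (DC, Jo, grey, 19), (DC, Jo, grey, 6), (DC, Rae, red, 1), (DC, Rae, red, 11), (DC, Rae, red, 12), (DC, Rae, red, 18), (DC, Rae, red, 19), (DC, Rae, red, 6), (DEN, Jo, grey, 14), (DEN, Jo, grey, 17), (DEN, Jo, grey, 25), (DEN, Jo, grey, 32), (DEN, Ned, gold, 14), (DEN, Ned, gold, 17), (DEN, Ned, gold, 25), (DEN, Ned, gold, 32), (DEN, Rae, black, 14), (DEN, Rae, black, 17), (DEN, Rae, black, 25), (DEN, Rae, black, 32), (DEN, Zed, black, 14), (DEN, Zed, black, 17), (DEN, Zed, black, 25), (DEN, Zed, black, 32)}.
Joining (Catalog ⋈ Order) and Part on sname yields {(DC, Fay, green, 1, 4), (DC, Fay, green, 11, 4), (DC, Fay, green, 12, 4), (DC, Fay, green, 18, 4), (DC, Fay, green, 19, 4), (DC, Fay, green, 6, 4), (DC, Jo, grey, 1, 26), (DC, Jo, grey, 1, 3), (DC, Jo, grey, 1, 38), (DC, Jo, grey, 11, 26), (DC, Jo, grey, 11, 3), (DC, Jo, grey, 11, 38), (DC, Jo, grey, 12, 26), (DC, Jo, grey, 12, 3), (DC, Jo, grey, 12, 38), (DC, Jo, grey, 18, 26), (DC, Jo, grey, 18, 3), (DC, Jo, grey, 18, 38), (DC, Jo, grey, 19, 26), (DC, Jo, grey, 19, 3), (DC, Jo, grey, 19, 38), (DC, Jo, grey, 6, 26), (DC, Jo, grey, 6, 3), (DC, Jo, grey, 6, 38), (DC, Rae, red, 1, 26), (DC, Rae, red, 1, 5), (DC, Rae, red, 11, 26), (DC, Rae, red, 11, 5), (DC, Rae, red, 12, 26), (DC, Rae, red, 12, 5), (DC, Rae, red, 18, 26), (DC, Rae, red, 18, 5), (DC, Rae, red, 19, 26), (DC, Rae, red, 19, 5), (DC, Rae, red, 6, 26), (DC, Rae, red, 6, 5), (DEN, Jo, grey, 14, 26), (DEN, Jo, grey, 14, 3), (DEN, Jo, grey, 14, 38), (DEN, Jo, grey, 17, 26), (DEN, Jo, grey, 17, 3), (DEN, Jo, grey, 17, 38), (DEN, Jo, grey, 25, 26), (DEN, Jo, grey, 25, 3), (DEN, Jo, grey, 25, 38), (DEN, Jo, grey, 32, 26), (DEN, Jo, grey, 32, 3), (DEN, Jo, grey, 32, 38), (DEN, Rae, black, 14, 26), (DEN, Rae, black, 14, 5), (DEN, Rae, black, 17, 26), (DEN, Rae, black, 17, 5), (DEN, Rae, black, 25, 26), (DEN, Rae, black, 25, 5), (DEN, Rae, black, 32, 26), (DEN, Rae, black, 32, 5)}.
π[sname, cost, city, sid]: project onto (sname, cost, city, sid) → {(Fay, 4, DC, 1), (Fay, 4, DC, 11), (Fay, 4, DC, 12), (Fay, 4, DC, 18), (Fay, 4, DC, 19), (Fay, 4, DC, 6), (Jo, 26, DC, 1), (Jo, 26, DC, 11), (Jo, 26, DC, 12), (Jo, 26, DC, 18), (Jo, 26, DC, 19), (Jo, 26, DC, 6), (Jo, 26, DEN, 14), (Jo, 26, DEN, 17), (Jo, 26, DEN, 25), (Jo, 26, DEN, 32), (Jo, 3, DC, 1), (Jo, 3, DC, 11), (Jo, 3, DC, 12), (Jo, 3, DC, 18), (Jo, 3, DC, 19), (Jo, 3, DC, 6), (Jo, 3, DEN, 14), (Jo, 3, DEN, 17), (Jo, 3, DEN, 25), (Jo, 3, DEN, 32), (Jo, 38, DC, 1), (Jo, 38, DC, 11), (Jo, 38, DC, 12), (Jo, 38, DC, 18), (Jo, 38, DC, 19), (Jo, 38, DC, 6), (Jo, 38, DEN, 14), (Jo, 38, DEN, 17), (Jo, 38, DEN, 25), (Jo, 38, DEN, 32), (Rae, 26, DC, 1), (Rae, 26, DC, 11), (Rae, 26, DC, 12), (Rae, 26, DC, 18), (Rae, 26, DC, 19), (Rae, 26, DC, 6), (Rae, 26, DEN, 14), (Rae, 26, DEN, 17), (Rae, 26, DEN, 25), (Rae, 26, DEN, 32), (Rae, 5, DC, 1), (Rae, 5, DC, 11), (Rae, 5, DC, 12), (Rae, 5, DC, 18), (Rae, 5, DC, 19), (Rae, 5, DC, 6), (Rae, 5, DEN, 14), (Rae, 5, DEN, 17), (Rae, 5, DEN, 25), (Rae, 5, DEN, 32)}
Filtering on city ≠ DC leaves {(Jo, 26, DEN, 14), (Jo, 26, DEN, 17), (Jo, 26, DEN, 25), (Jo, 26, DEN, 32), (Jo, 3, DEN, 14), (Jo, 3, DEN, 17), (Jo, 3, DEN, 25), (Jo, 3, DEN, 32), (Jo, 38, DEN, 14), (Jo, 38, DEN, 17), (Jo, 38, DEN, 25), (Jo, 38, DEN, 32), (Rae, 26, DEN, 14), (Rae, 26, DEN, 17), (Rae, 26, DEN, 25), (Rae, 26, DEN, 32), (Rae, 5, DEN, 14), (Rae, 5, DEN, 17), (Rae, 5, DEN, 25), (Rae, 5, DEN, 32)}.
π[city, sname, cost]: project onto (city, sname, cost) (15 duplicate(s) eliminated) → {(DEN, Jo, 26), (DEN, Jo, 3), (DEN, Jo, 38), (DEN, Rae, 26), (DEN, Rae, 5)}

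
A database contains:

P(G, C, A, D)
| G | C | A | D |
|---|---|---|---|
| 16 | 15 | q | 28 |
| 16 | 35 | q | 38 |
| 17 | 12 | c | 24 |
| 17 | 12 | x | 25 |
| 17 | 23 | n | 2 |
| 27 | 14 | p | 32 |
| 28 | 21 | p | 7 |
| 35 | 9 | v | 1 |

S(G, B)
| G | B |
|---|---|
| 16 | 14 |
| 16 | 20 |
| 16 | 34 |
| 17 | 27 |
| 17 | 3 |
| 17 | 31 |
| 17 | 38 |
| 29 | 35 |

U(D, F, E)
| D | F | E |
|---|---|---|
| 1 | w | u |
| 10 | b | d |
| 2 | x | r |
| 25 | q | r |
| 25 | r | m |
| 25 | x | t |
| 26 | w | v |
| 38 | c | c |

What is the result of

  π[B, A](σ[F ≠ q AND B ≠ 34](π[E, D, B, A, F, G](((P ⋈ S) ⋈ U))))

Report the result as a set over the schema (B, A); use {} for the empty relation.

{(14, q), (20, q), (27, n), (27, x), (3, n), (3, x), (31, n), (31, x), (38, n), (38, x)}

Joining P and S on G yields {(16, 15, q, 28, 14), (16, 15, q, 28, 20), (16, 15, q, 28, 34), (16, 35, q, 38, 14), (16, 35, q, 38, 20), (16, 35, q, 38, 34), (17, 12, c, 24, 27), (17, 12, c, 24, 3), (17, 12, c, 24, 31), (17, 12, c, 24, 38), (17, 12, x, 25, 27), (17, 12, x, 25, 3), (17, 12, x, 25, 31), (17, 12, x, 25, 38), (17, 23, n, 2, 27), (17, 23, n, 2, 3), (17, 23, n, 2, 31), (17, 23, n, 2, 38)}.
Joining (P ⋈ S) and U on D yields {(16, 35, q, 38, 14, c, c), (16, 35, q, 38, 20, c, c), (16, 35, q, 38, 34, c, c), (17, 12, x, 25, 27, q, r), (17, 12, x, 25, 27, r, m), (17, 12, x, 25, 27, x, t), (17, 12, x, 25, 3, q, r), (17, 12, x, 25, 3, r, m), (17, 12, x, 25, 3, x, t), (17, 12, x, 25, 31, q, r), (17, 12, x, 25, 31, r, m), (17, 12, x, 25, 31, x, t), (17, 12, x, 25, 38, q, r), (17, 12, x, 25, 38, r, m), (17, 12, x, 25, 38, x, t), (17, 23, n, 2, 27, x, r), (17, 23, n, 2, 3, x, r), (17, 23, n, 2, 31, x, r), (17, 23, n, 2, 38, x, r)}.
π[E, D, B, A, F, G]: project onto (E, D, B, A, F, G) → {(c, 38, 14, q, c, 16), (c, 38, 20, q, c, 16), (c, 38, 34, q, c, 16), (m, 25, 27, x, r, 17), (m, 25, 3, x, r, 17), (m, 25, 31, x, r, 17), (m, 25, 38, x, r, 17), (r, 2, 27, n, x, 17), (r, 2, 3, n, x, 17), (r, 2, 31, n, x, 17), (r, 2, 38, n, x, 17), (r, 25, 27, x, q, 17), (r, 25, 3, x, q, 17), (r, 25, 31, x, q, 17), (r, 25, 38, x, q, 17), (t, 25, 27, x, x, 17), (t, 25, 3, x, x, 17), (t, 25, 31, x, x, 17), (t, 25, 38, x, x, 17)}
Apply σ_{F ≠ q AND B ≠ 34}; surviving tuples: {(c, 38, 14, q, c, 16), (c, 38, 20, q, c, 16), (m, 25, 27, x, r, 17), (m, 25, 3, x, r, 17), (m, 25, 31, x, r, 17), (m, 25, 38, x, r, 17), (r, 2, 27, n, x, 17), (r, 2, 3, n, x, 17), (r, 2, 31, n, x, 17), (r, 2, 38, n, x, 17), (t, 25, 27, x, x, 17), (t, 25, 3, x, x, 17), (t, 25, 31, x, x, 17), (t, 25, 38, x, x, 17)}
π[B, A]: project onto (B, A) (4 duplicate(s) eliminated) → {(14, q), (20, q), (27, n), (27, x), (3, n), (3, x), (31, n), (31, x), (38, n), (38, x)}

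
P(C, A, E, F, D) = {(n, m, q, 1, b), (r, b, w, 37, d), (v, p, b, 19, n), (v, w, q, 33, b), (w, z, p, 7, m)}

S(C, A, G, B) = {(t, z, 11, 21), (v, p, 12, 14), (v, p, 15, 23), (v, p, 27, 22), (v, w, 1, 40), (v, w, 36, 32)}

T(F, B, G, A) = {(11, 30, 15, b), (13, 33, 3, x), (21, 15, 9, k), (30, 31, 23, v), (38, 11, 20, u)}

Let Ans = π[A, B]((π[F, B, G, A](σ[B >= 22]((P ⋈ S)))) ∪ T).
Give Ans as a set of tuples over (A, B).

{(b, 30), (k, 15), (p, 22), (p, 23), (u, 11), (v, 31), (w, 32), (w, 40), (x, 33)}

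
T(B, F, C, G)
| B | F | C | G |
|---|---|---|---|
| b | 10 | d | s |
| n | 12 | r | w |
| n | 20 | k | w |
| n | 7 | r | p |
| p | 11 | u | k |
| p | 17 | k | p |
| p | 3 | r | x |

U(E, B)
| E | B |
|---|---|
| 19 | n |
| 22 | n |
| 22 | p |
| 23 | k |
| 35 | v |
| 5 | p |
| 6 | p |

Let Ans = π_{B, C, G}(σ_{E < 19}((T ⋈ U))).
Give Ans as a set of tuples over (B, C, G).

{(p, k, p), (p, r, x), (p, u, k)}

Joining T and U on B yields {(n, 12, r, w, 19), (n, 12, r, w, 22), (n, 20, k, w, 19), (n, 20, k, w, 22), (n, 7, r, p, 19), (n, 7, r, p, 22), (p, 11, u, k, 22), (p, 11, u, k, 5), (p, 11, u, k, 6), (p, 17, k, p, 22), (p, 17, k, p, 5), (p, 17, k, p, 6), (p, 3, r, x, 22), (p, 3, r, x, 5), (p, 3, r, x, 6)}.
Selection E < 19: {(p, 11, u, k, 5), (p, 11, u, k, 6), (p, 17, k, p, 5), (p, 17, k, p, 6), (p, 3, r, x, 5), (p, 3, r, x, 6)}
π[B, C, G]: project onto (B, C, G) (3 duplicate(s) eliminated) → {(p, k, p), (p, r, x), (p, u, k)}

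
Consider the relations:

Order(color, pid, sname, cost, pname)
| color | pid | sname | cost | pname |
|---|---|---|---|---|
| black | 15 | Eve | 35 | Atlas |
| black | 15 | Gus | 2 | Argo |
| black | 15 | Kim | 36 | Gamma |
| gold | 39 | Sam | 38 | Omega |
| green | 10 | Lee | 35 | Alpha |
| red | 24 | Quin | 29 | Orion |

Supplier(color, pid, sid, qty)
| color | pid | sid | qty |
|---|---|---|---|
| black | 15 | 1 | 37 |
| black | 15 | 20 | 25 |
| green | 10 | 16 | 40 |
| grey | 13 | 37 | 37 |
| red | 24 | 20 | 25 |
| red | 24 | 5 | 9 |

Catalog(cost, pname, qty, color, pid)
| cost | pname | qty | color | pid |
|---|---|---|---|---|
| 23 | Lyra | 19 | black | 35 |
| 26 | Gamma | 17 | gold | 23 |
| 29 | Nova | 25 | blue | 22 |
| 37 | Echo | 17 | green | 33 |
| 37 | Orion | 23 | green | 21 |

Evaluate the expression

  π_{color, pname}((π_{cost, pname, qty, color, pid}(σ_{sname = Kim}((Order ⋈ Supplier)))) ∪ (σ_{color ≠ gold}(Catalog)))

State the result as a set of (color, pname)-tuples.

Order ⋈ Supplier (natural join on color, pid): {(black, 15, Eve, 35, Atlas, 1, 37), (black, 15, Eve, 35, Atlas, 20, 25), (black, 15, Gus, 2, Argo, 1, 37), (black, 15, Gus, 2, Argo, 20, 25), (black, 15, Kim, 36, Gamma, 1, 37), (black, 15, Kim, 36, Gamma, 20, 25), (green, 10, Lee, 35, Alpha, 16, 40), (red, 24, Quin, 29, Orion, 20, 25), (red, 24, Quin, 29, Orion, 5, 9)}
Selection sname = Kim: {(black, 15, Kim, 36, Gamma, 1, 37), (black, 15, Kim, 36, Gamma, 20, 25)}
Keep only column(s) cost, pname, qty, color, pid: {(36, Gamma, 25, black, 15), (36, Gamma, 37, black, 15)}
Selection color ≠ gold: {(23, Lyra, 19, black, 35), (29, Nova, 25, blue, 22), (37, Echo, 17, green, 33), (37, Orion, 23, green, 21)}
Taking the union: {(23, Lyra, 19, black, 35), (29, Nova, 25, blue, 22), (36, Gamma, 25, black, 15), (36, Gamma, 37, black, 15), (37, Echo, 17, green, 33), (37, Orion, 23, green, 21)}
Keep only column(s) color, pname (1 duplicate(s) eliminated): {(black, Gamma), (black, Lyra), (blue, Nova), (green, Echo), (green, Orion)}

{(black, Gamma), (black, Lyra), (blue, Nova), (green, Echo), (green, Orion)}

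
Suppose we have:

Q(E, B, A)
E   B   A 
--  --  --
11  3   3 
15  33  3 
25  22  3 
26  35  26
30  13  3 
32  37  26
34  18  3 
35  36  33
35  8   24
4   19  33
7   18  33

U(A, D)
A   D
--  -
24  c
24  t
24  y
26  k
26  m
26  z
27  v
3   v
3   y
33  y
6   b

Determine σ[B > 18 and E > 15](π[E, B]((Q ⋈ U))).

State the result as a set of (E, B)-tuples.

{(25, 22), (26, 35), (32, 37), (35, 36)}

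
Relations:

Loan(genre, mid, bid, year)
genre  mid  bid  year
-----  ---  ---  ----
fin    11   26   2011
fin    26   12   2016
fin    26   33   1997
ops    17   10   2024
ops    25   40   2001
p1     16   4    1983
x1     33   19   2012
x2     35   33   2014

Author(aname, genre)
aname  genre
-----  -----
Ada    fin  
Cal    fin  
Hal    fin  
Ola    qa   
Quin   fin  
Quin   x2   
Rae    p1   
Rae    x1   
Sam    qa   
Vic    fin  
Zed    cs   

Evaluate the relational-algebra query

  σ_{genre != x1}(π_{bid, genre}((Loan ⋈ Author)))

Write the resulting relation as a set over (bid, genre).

{(12, fin), (26, fin), (33, fin), (33, x2), (4, p1)}

Loan ⋈ Author (natural join on genre): {(fin, 11, 26, 2011, Ada), (fin, 11, 26, 2011, Cal), (fin, 11, 26, 2011, Hal), (fin, 11, 26, 2011, Quin), (fin, 11, 26, 2011, Vic), (fin, 26, 12, 2016, Ada), (fin, 26, 12, 2016, Cal), (fin, 26, 12, 2016, Hal), (fin, 26, 12, 2016, Quin), (fin, 26, 12, 2016, Vic), (fin, 26, 33, 1997, Ada), (fin, 26, 33, 1997, Cal), (fin, 26, 33, 1997, Hal), (fin, 26, 33, 1997, Quin), (fin, 26, 33, 1997, Vic), (p1, 16, 4, 1983, Rae), (x1, 33, 19, 2012, Rae), (x2, 35, 33, 2014, Quin)}
Keep only column(s) bid, genre (12 duplicate(s) eliminated): {(12, fin), (19, x1), (26, fin), (33, fin), (33, x2), (4, p1)}
Filtering on genre != x1 leaves {(12, fin), (26, fin), (33, fin), (33, x2), (4, p1)}.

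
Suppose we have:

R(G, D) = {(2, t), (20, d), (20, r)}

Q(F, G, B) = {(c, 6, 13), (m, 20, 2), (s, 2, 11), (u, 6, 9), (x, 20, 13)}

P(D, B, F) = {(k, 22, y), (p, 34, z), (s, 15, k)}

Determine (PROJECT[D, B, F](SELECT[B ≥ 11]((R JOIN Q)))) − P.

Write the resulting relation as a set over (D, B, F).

{(d, 13, x), (r, 13, x), (t, 11, s)}

R ⋈ Q (natural join on G): {(2, t, s, 11), (20, d, m, 2), (20, d, x, 13), (20, r, m, 2), (20, r, x, 13)}
Selection B ≥ 11: {(2, t, s, 11), (20, d, x, 13), (20, r, x, 13)}
Keep only column(s) D, B, F: {(d, 13, x), (r, 13, x), (t, 11, s)}
Difference: {(d, 13, x), (r, 13, x), (t, 11, s)} with {(k, 22, y), (p, 34, z), (s, 15, k)} → {(d, 13, x), (r, 13, x), (t, 11, s)}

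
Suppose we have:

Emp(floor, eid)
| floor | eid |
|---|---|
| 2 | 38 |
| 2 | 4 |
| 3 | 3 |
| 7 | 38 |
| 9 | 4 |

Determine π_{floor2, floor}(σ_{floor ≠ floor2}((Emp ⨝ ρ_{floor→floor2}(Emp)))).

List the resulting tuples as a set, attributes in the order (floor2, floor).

{(2, 7), (2, 9), (7, 2), (9, 2)}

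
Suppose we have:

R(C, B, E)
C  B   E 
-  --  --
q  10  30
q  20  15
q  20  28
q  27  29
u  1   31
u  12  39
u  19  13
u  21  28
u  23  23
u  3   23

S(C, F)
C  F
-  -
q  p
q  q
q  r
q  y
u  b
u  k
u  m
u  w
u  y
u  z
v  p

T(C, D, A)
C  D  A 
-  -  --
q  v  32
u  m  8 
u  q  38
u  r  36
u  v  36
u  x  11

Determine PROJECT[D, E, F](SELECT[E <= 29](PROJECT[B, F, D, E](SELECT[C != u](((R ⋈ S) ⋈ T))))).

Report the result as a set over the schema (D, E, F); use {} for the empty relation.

{(v, 15, p), (v, 15, q), (v, 15, r), (v, 15, y), (v, 28, p), (v, 28, q), (v, 28, r), (v, 28, y), (v, 29, p), (v, 29, q), (v, 29, r), (v, 29, y)}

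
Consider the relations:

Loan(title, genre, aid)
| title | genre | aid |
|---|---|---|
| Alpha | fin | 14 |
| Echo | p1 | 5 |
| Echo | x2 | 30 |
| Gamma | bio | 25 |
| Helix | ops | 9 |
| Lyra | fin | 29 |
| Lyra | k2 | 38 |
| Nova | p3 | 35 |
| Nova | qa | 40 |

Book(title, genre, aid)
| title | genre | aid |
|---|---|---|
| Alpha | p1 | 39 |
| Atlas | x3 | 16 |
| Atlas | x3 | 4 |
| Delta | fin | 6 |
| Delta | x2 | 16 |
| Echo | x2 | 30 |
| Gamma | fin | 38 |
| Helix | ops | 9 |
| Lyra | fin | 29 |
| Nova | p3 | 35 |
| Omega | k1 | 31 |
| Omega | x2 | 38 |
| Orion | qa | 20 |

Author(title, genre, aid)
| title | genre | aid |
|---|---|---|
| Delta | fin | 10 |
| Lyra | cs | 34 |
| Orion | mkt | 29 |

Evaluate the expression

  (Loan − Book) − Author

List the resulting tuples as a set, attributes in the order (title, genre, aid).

{(Alpha, fin, 14), (Echo, p1, 5), (Gamma, bio, 25), (Lyra, k2, 38), (Nova, qa, 40)}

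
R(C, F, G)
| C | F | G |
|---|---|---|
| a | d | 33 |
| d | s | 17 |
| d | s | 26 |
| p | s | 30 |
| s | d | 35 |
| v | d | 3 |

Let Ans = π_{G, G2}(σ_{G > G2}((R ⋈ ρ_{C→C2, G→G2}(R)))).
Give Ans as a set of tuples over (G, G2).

ρ[C→C2, G→G2]: schema becomes (C2, F, G2); tuples unchanged.
Joining R and ρ_{C→C2, G→G2}(R) on F yields {(a, d, 33, a, 33), (a, d, 33, s, 35), (a, d, 33, v, 3), (d, s, 17, d, 17), (d, s, 17, d, 26), (d, s, 17, p, 30), (d, s, 26, d, 17), (d, s, 26, d, 26), (d, s, 26, p, 30), (p, s, 30, d, 17), (p, s, 30, d, 26), (p, s, 30, p, 30), (s, d, 35, a, 33), (s, d, 35, s, 35), (s, d, 35, v, 3), (v, d, 3, a, 33), (v, d, 3, s, 35), (v, d, 3, v, 3)}.
Selection G > G2: {(a, d, 33, v, 3), (d, s, 26, d, 17), (p, s, 30, d, 17), (p, s, 30, d, 26), (s, d, 35, a, 33), (s, d, 35, v, 3)}
Keep only column(s) G, G2: {(26, 17), (30, 17), (30, 26), (33, 3), (35, 3), (35, 33)}

{(26, 17), (30, 17), (30, 26), (33, 3), (35, 3), (35, 33)}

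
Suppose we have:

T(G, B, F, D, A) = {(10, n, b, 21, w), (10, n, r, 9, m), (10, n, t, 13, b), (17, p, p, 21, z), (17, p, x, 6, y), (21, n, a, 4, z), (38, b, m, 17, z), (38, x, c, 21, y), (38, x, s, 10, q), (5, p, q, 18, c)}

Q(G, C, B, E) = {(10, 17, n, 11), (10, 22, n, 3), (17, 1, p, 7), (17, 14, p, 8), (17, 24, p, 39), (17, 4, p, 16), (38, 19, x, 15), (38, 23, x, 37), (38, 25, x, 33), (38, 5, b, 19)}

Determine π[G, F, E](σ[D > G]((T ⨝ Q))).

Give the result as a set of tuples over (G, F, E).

Natural join on G, B: {(10, n, b, 21, w, 17, 11), (10, n, b, 21, w, 22, 3), (10, n, r, 9, m, 17, 11), (10, n, r, 9, m, 22, 3), (10, n, t, 13, b, 17, 11), (10, n, t, 13, b, 22, 3), (17, p, p, 21, z, 1, 7), (17, p, p, 21, z, 14, 8), (17, p, p, 21, z, 24, 39), (17, p, p, 21, z, 4, 16), (17, p, x, 6, y, 1, 7), (17, p, x, 6, y, 14, 8), (17, p, x, 6, y, 24, 39), (17, p, x, 6, y, 4, 16), (38, b, m, 17, z, 5, 19), (38, x, c, 21, y, 19, 15), (38, x, c, 21, y, 23, 37), (38, x, c, 21, y, 25, 33), (38, x, s, 10, q, 19, 15), (38, x, s, 10, q, 23, 37), (38, x, s, 10, q, 25, 33)}
σ[D > G]: keep tuples satisfying D > G → {(10, n, b, 21, w, 17, 11), (10, n, b, 21, w, 22, 3), (10, n, t, 13, b, 17, 11), (10, n, t, 13, b, 22, 3), (17, p, p, 21, z, 1, 7), (17, p, p, 21, z, 14, 8), (17, p, p, 21, z, 24, 39), (17, p, p, 21, z, 4, 16)}
Projecting to G, F, E: {(10, b, 11), (10, b, 3), (10, t, 11), (10, t, 3), (17, p, 16), (17, p, 39), (17, p, 7), (17, p, 8)}

{(10, b, 11), (10, b, 3), (10, t, 11), (10, t, 3), (17, p, 16), (17, p, 39), (17, p, 7), (17, p, 8)}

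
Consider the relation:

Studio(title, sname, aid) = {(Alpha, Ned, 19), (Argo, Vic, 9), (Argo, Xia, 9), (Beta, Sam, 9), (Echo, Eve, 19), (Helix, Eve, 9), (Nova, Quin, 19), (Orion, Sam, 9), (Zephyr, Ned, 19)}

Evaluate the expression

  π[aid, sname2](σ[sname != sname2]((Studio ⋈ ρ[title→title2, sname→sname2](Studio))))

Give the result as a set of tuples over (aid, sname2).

ρ[title→title2, sname→sname2]: schema becomes (title2, sname2, aid); tuples unchanged.
Studio ⋈ ρ[title→title2, sname→sname2](Studio) (natural join on aid): {(Alpha, Ned, 19, Alpha, Ned), (Alpha, Ned, 19, Echo, Eve), (Alpha, Ned, 19, Nova, Quin), (Alpha, Ned, 19, Zephyr, Ned), (Argo, Vic, 9, Argo, Vic), (Argo, Vic, 9, Argo, Xia), (Argo, Vic, 9, Beta, Sam), (Argo, Vic, 9, Helix, Eve), (Argo, Vic, 9, Orion, Sam), (Argo, Xia, 9, Argo, Vic), (Argo, Xia, 9, Argo, Xia), (Argo, Xia, 9, Beta, Sam), (Argo, Xia, 9, Helix, Eve), (Argo, Xia, 9, Orion, Sam), (Beta, Sam, 9, Argo, Vic), (Beta, Sam, 9, Argo, Xia), (Beta, Sam, 9, Beta, Sam), (Beta, Sam, 9, Helix, Eve), (Beta, Sam, 9, Orion, Sam), (Echo, Eve, 19, Alpha, Ned), (Echo, Eve, 19, Echo, Eve), (Echo, Eve, 19, Nova, Quin), (Echo, Eve, 19, Zephyr, Ned), (Helix, Eve, 9, Argo, Vic), (Helix, Eve, 9, Argo, Xia), (Helix, Eve, 9, Beta, Sam), (Helix, Eve, 9, Helix, Eve), (Helix, Eve, 9, Orion, Sam), (Nova, Quin, 19, Alpha, Ned), (Nova, Quin, 19, Echo, Eve), (Nova, Quin, 19, Nova, Quin), (Nova, Quin, 19, Zephyr, Ned), (Orion, Sam, 9, Argo, Vic), (Orion, Sam, 9, Argo, Xia), (Orion, Sam, 9, Beta, Sam), (Orion, Sam, 9, Helix, Eve), (Orion, Sam, 9, Orion, Sam), (Zephyr, Ned, 19, Alpha, Ned), (Zephyr, Ned, 19, Echo, Eve), (Zephyr, Ned, 19, Nova, Quin), (Zephyr, Ned, 19, Zephyr, Ned)}
Selection sname != sname2: {(Alpha, Ned, 19, Echo, Eve), (Alpha, Ned, 19, Nova, Quin), (Argo, Vic, 9, Argo, Xia), (Argo, Vic, 9, Beta, Sam), (Argo, Vic, 9, Helix, Eve), (Argo, Vic, 9, Orion, Sam), (Argo, Xia, 9, Argo, Vic), (Argo, Xia, 9, Beta, Sam), (Argo, Xia, 9, Helix, Eve), (Argo, Xia, 9, Orion, Sam), (Beta, Sam, 9, Argo, Vic), (Beta, Sam, 9, Argo, Xia), (Beta, Sam, 9, Helix, Eve), (Echo, Eve, 19, Alpha, Ned), (Echo, Eve, 19, Nova, Quin), (Echo, Eve, 19, Zephyr, Ned), (Helix, Eve, 9, Argo, Vic), (Helix, Eve, 9, Argo, Xia), (Helix, Eve, 9, Beta, Sam), (Helix, Eve, 9, Orion, Sam), (Nova, Quin, 19, Alpha, Ned), (Nova, Quin, 19, Echo, Eve), (Nova, Quin, 19, Zephyr, Ned), (Orion, Sam, 9, Argo, Vic), (Orion, Sam, 9, Argo, Xia), (Orion, Sam, 9, Helix, Eve), (Zephyr, Ned, 19, Echo, Eve), (Zephyr, Ned, 19, Nova, Quin)}
π[aid, sname2]: project onto (aid, sname2) (21 duplicate(s) eliminated) → {(19, Eve), (19, Ned), (19, Quin), (9, Eve), (9, Sam), (9, Vic), (9, Xia)}

{(19, Eve), (19, Ned), (19, Quin), (9, Eve), (9, Sam), (9, Vic), (9, Xia)}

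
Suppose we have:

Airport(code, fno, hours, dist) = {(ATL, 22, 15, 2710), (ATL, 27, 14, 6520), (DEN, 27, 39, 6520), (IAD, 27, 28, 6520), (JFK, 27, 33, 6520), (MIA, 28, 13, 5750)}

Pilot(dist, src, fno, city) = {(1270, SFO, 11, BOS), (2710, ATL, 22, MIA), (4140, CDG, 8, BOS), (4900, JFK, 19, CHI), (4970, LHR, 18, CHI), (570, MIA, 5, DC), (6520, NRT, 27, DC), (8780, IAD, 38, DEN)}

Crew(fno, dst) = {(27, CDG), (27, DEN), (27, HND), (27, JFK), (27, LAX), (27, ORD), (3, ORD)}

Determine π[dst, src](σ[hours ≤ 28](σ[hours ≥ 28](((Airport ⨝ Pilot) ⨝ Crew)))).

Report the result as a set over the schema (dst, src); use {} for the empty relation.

Joining Airport and Pilot on fno, dist yields {(ATL, 22, 15, 2710, ATL, MIA), (ATL, 27, 14, 6520, NRT, DC), (DEN, 27, 39, 6520, NRT, DC), (IAD, 27, 28, 6520, NRT, DC), (JFK, 27, 33, 6520, NRT, DC)}.
Joining (Airport ⨝ Pilot) and Crew on fno yields {(ATL, 27, 14, 6520, NRT, DC, CDG), (ATL, 27, 14, 6520, NRT, DC, DEN), (ATL, 27, 14, 6520, NRT, DC, HND), (ATL, 27, 14, 6520, NRT, DC, JFK), (ATL, 27, 14, 6520, NRT, DC, LAX), (ATL, 27, 14, 6520, NRT, DC, ORD), (DEN, 27, 39, 6520, NRT, DC, CDG), (DEN, 27, 39, 6520, NRT, DC, DEN), (DEN, 27, 39, 6520, NRT, DC, HND), (DEN, 27, 39, 6520, NRT, DC, JFK), (DEN, 27, 39, 6520, NRT, DC, LAX), (DEN, 27, 39, 6520, NRT, DC, ORD), (IAD, 27, 28, 6520, NRT, DC, CDG), (IAD, 27, 28, 6520, NRT, DC, DEN), (IAD, 27, 28, 6520, NRT, DC, HND), (IAD, 27, 28, 6520, NRT, DC, JFK), (IAD, 27, 28, 6520, NRT, DC, LAX), (IAD, 27, 28, 6520, NRT, DC, ORD), (JFK, 27, 33, 6520, NRT, DC, CDG), (JFK, 27, 33, 6520, NRT, DC, DEN), (JFK, 27, 33, 6520, NRT, DC, HND), (JFK, 27, 33, 6520, NRT, DC, JFK), (JFK, 27, 33, 6520, NRT, DC, LAX), (JFK, 27, 33, 6520, NRT, DC, ORD)}.
Selection hours ≥ 28: {(DEN, 27, 39, 6520, NRT, DC, CDG), (DEN, 27, 39, 6520, NRT, DC, DEN), (DEN, 27, 39, 6520, NRT, DC, HND), (DEN, 27, 39, 6520, NRT, DC, JFK), (DEN, 27, 39, 6520, NRT, DC, LAX), (DEN, 27, 39, 6520, NRT, DC, ORD), (IAD, 27, 28, 6520, NRT, DC, CDG), (IAD, 27, 28, 6520, NRT, DC, DEN), (IAD, 27, 28, 6520, NRT, DC, HND), (IAD, 27, 28, 6520, NRT, DC, JFK), (IAD, 27, 28, 6520, NRT, DC, LAX), (IAD, 27, 28, 6520, NRT, DC, ORD), (JFK, 27, 33, 6520, NRT, DC, CDG), (JFK, 27, 33, 6520, NRT, DC, DEN), (JFK, 27, 33, 6520, NRT, DC, HND), (JFK, 27, 33, 6520, NRT, DC, JFK), (JFK, 27, 33, 6520, NRT, DC, LAX), (JFK, 27, 33, 6520, NRT, DC, ORD)}
Selection hours ≤ 28: {(IAD, 27, 28, 6520, NRT, DC, CDG), (IAD, 27, 28, 6520, NRT, DC, DEN), (IAD, 27, 28, 6520, NRT, DC, HND), (IAD, 27, 28, 6520, NRT, DC, JFK), (IAD, 27, 28, 6520, NRT, DC, LAX), (IAD, 27, 28, 6520, NRT, DC, ORD)}
π_{dst, src} gives {(CDG, NRT), (DEN, NRT), (HND, NRT), (JFK, NRT), (LAX, NRT), (ORD, NRT)}.

{(CDG, NRT), (DEN, NRT), (HND, NRT), (JFK, NRT), (LAX, NRT), (ORD, NRT)}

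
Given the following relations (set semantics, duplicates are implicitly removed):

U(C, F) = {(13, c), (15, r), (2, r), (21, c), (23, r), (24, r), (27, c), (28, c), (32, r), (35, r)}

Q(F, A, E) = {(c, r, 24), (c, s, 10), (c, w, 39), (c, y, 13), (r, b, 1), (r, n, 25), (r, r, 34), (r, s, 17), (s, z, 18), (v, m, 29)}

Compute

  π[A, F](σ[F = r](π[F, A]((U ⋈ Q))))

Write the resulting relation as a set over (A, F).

{(b, r), (n, r), (r, r), (s, r)}

Joining U and Q on F yields {(13, c, r, 24), (13, c, s, 10), (13, c, w, 39), (13, c, y, 13), (15, r, b, 1), (15, r, n, 25), (15, r, r, 34), (15, r, s, 17), (2, r, b, 1), (2, r, n, 25), (2, r, r, 34), (2, r, s, 17), (21, c, r, 24), (21, c, s, 10), (21, c, w, 39), (21, c, y, 13), (23, r, b, 1), (23, r, n, 25), (23, r, r, 34), (23, r, s, 17), (24, r, b, 1), (24, r, n, 25), (24, r, r, 34), (24, r, s, 17), (27, c, r, 24), (27, c, s, 10), (27, c, w, 39), (27, c, y, 13), (28, c, r, 24), (28, c, s, 10), (28, c, w, 39), (28, c, y, 13), (32, r, b, 1), (32, r, n, 25), (32, r, r, 34), (32, r, s, 17), (35, r, b, 1), (35, r, n, 25), (35, r, r, 34), (35, r, s, 17)}.
Keep only column(s) F, A (32 duplicate(s) eliminated): {(c, r), (c, s), (c, w), (c, y), (r, b), (r, n), (r, r), (r, s)}
Selection F = r: {(r, b), (r, n), (r, r), (r, s)}
Keep only column(s) A, F: {(b, r), (n, r), (r, r), (s, r)}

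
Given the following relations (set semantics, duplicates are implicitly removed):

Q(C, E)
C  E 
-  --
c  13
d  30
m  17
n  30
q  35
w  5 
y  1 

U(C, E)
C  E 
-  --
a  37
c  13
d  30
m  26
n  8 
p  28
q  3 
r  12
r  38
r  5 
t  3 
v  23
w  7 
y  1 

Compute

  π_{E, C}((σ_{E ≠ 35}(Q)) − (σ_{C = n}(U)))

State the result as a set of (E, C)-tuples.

{(1, y), (13, c), (17, m), (30, d), (30, n), (5, w)}

σ[E ≠ 35]: keep tuples satisfying E ≠ 35 → {(c, 13), (d, 30), (m, 17), (n, 30), (w, 5), (y, 1)}
σ[C = n]: keep tuples satisfying C = n → {(n, 8)}
Set difference of the two operands is {(c, 13), (d, 30), (m, 17), (n, 30), (w, 5), (y, 1)}.
π[E, C]: project onto (E, C) → {(1, y), (13, c), (17, m), (30, d), (30, n), (5, w)}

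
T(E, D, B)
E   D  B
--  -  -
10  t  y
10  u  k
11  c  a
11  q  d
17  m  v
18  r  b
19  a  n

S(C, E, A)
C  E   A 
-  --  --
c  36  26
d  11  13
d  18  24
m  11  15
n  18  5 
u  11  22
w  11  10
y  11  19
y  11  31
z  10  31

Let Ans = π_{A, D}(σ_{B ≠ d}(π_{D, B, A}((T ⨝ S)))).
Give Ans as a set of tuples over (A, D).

Joining T and S on E yields {(10, t, y, z, 31), (10, u, k, z, 31), (11, c, a, d, 13), (11, c, a, m, 15), (11, c, a, u, 22), (11, c, a, w, 10), (11, c, a, y, 19), (11, c, a, y, 31), (11, q, d, d, 13), (11, q, d, m, 15), (11, q, d, u, 22), (11, q, d, w, 10), (11, q, d, y, 19), (11, q, d, y, 31), (18, r, b, d, 24), (18, r, b, n, 5)}.
Projecting to D, B, A: {(c, a, 10), (c, a, 13), (c, a, 15), (c, a, 19), (c, a, 22), (c, a, 31), (q, d, 10), (q, d, 13), (q, d, 15), (q, d, 19), (q, d, 22), (q, d, 31), (r, b, 24), (r, b, 5), (t, y, 31), (u, k, 31)}
Selection B ≠ d: {(c, a, 10), (c, a, 13), (c, a, 15), (c, a, 19), (c, a, 22), (c, a, 31), (r, b, 24), (r, b, 5), (t, y, 31), (u, k, 31)}
Projecting to A, D: {(10, c), (13, c), (15, c), (19, c), (22, c), (24, r), (31, c), (31, t), (31, u), (5, r)}

{(10, c), (13, c), (15, c), (19, c), (22, c), (24, r), (31, c), (31, t), (31, u), (5, r)}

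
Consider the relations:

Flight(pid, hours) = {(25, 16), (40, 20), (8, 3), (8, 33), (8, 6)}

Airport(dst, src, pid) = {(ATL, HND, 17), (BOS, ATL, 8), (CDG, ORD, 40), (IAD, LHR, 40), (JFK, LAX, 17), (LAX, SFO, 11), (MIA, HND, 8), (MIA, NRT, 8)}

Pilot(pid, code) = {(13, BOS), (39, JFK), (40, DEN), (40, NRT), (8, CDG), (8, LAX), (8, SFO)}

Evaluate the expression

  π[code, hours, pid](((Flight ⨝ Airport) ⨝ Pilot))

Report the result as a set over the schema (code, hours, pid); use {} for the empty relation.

{(CDG, 3, 8), (CDG, 33, 8), (CDG, 6, 8), (DEN, 20, 40), (LAX, 3, 8), (LAX, 33, 8), (LAX, 6, 8), (NRT, 20, 40), (SFO, 3, 8), (SFO, 33, 8), (SFO, 6, 8)}

Natural join on pid: {(40, 20, CDG, ORD), (40, 20, IAD, LHR), (8, 3, BOS, ATL), (8, 3, MIA, HND), (8, 3, MIA, NRT), (8, 33, BOS, ATL), (8, 33, MIA, HND), (8, 33, MIA, NRT), (8, 6, BOS, ATL), (8, 6, MIA, HND), (8, 6, MIA, NRT)}
Natural join on pid: {(40, 20, CDG, ORD, DEN), (40, 20, CDG, ORD, NRT), (40, 20, IAD, LHR, DEN), (40, 20, IAD, LHR, NRT), (8, 3, BOS, ATL, CDG), (8, 3, BOS, ATL, LAX), (8, 3, BOS, ATL, SFO), (8, 3, MIA, HND, CDG), (8, 3, MIA, HND, LAX), (8, 3, MIA, HND, SFO), (8, 3, MIA, NRT, CDG), (8, 3, MIA, NRT, LAX), (8, 3, MIA, NRT, SFO), (8, 33, BOS, ATL, CDG), (8, 33, BOS, ATL, LAX), (8, 33, BOS, ATL, SFO), (8, 33, MIA, HND, CDG), (8, 33, MIA, HND, LAX), (8, 33, MIA, HND, SFO), (8, 33, MIA, NRT, CDG), (8, 33, MIA, NRT, LAX), (8, 33, MIA, NRT, SFO), (8, 6, BOS, ATL, CDG), (8, 6, BOS, ATL, LAX), (8, 6, BOS, ATL, SFO), (8, 6, MIA, HND, CDG), (8, 6, MIA, HND, LAX), (8, 6, MIA, HND, SFO), (8, 6, MIA, NRT, CDG), (8, 6, MIA, NRT, LAX), (8, 6, MIA, NRT, SFO)}
Keep only column(s) code, hours, pid (20 duplicate(s) eliminated): {(CDG, 3, 8), (CDG, 33, 8), (CDG, 6, 8), (DEN, 20, 40), (LAX, 3, 8), (LAX, 33, 8), (LAX, 6, 8), (NRT, 20, 40), (SFO, 3, 8), (SFO, 33, 8), (SFO, 6, 8)}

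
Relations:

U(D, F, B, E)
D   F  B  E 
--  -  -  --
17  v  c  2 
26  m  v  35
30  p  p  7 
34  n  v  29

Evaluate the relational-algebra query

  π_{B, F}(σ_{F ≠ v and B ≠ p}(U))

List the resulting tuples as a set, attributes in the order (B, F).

σ[F ≠ v and B ≠ p]: keep tuples satisfying F ≠ v and B ≠ p → {(26, m, v, 35), (34, n, v, 29)}
Projecting to B, F: {(v, m), (v, n)}

{(v, m), (v, n)}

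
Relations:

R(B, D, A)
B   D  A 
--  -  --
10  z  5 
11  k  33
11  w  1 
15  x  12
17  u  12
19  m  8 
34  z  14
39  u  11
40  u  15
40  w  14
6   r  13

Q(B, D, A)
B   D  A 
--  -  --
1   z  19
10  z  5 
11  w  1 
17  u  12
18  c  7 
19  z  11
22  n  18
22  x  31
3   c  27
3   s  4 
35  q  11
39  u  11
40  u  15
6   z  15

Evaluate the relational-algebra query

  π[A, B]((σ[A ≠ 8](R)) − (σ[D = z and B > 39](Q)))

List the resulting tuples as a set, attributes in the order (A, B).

{(1, 11), (11, 39), (12, 15), (12, 17), (13, 6), (14, 34), (14, 40), (15, 40), (33, 11), (5, 10)}

Apply σ_{A ≠ 8}; surviving tuples: {(10, z, 5), (11, k, 33), (11, w, 1), (15, x, 12), (17, u, 12), (34, z, 14), (39, u, 11), (40, u, 15), (40, w, 14), (6, r, 13)}
Apply σ_{D = z and B > 39}; surviving tuples: {}
Difference: {(10, z, 5), (11, k, 33), (11, w, 1), (15, x, 12), (17, u, 12), (34, z, 14), (39, u, 11), (40, u, 15), (40, w, 14), (6, r, 13)} with {} → {(10, z, 5), (11, k, 33), (11, w, 1), (15, x, 12), (17, u, 12), (34, z, 14), (39, u, 11), (40, u, 15), (40, w, 14), (6, r, 13)}
Keep only column(s) A, B: {(1, 11), (11, 39), (12, 15), (12, 17), (13, 6), (14, 34), (14, 40), (15, 40), (33, 11), (5, 10)}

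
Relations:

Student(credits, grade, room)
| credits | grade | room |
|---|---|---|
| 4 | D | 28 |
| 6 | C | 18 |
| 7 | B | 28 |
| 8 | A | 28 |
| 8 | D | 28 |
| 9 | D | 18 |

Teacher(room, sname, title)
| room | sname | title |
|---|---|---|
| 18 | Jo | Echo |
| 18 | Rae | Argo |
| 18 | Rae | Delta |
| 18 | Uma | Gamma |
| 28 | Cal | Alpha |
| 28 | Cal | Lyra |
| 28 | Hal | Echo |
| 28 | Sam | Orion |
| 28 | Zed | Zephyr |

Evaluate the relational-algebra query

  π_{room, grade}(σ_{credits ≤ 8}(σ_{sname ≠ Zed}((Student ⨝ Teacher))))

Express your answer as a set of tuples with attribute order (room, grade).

Natural join on room: {(4, D, 28, Cal, Alpha), (4, D, 28, Cal, Lyra), (4, D, 28, Hal, Echo), (4, D, 28, Sam, Orion), (4, D, 28, Zed, Zephyr), (6, C, 18, Jo, Echo), (6, C, 18, Rae, Argo), (6, C, 18, Rae, Delta), (6, C, 18, Uma, Gamma), (7, B, 28, Cal, Alpha), (7, B, 28, Cal, Lyra), (7, B, 28, Hal, Echo), (7, B, 28, Sam, Orion), (7, B, 28, Zed, Zephyr), (8, A, 28, Cal, Alpha), (8, A, 28, Cal, Lyra), (8, A, 28, Hal, Echo), (8, A, 28, Sam, Orion), (8, A, 28, Zed, Zephyr), (8, D, 28, Cal, Alpha), (8, D, 28, Cal, Lyra), (8, D, 28, Hal, Echo), (8, D, 28, Sam, Orion), (8, D, 28, Zed, Zephyr), (9, D, 18, Jo, Echo), (9, D, 18, Rae, Argo), (9, D, 18, Rae, Delta), (9, D, 18, Uma, Gamma)}
Apply σ_{sname ≠ Zed}; surviving tuples: {(4, D, 28, Cal, Alpha), (4, D, 28, Cal, Lyra), (4, D, 28, Hal, Echo), (4, D, 28, Sam, Orion), (6, C, 18, Jo, Echo), (6, C, 18, Rae, Argo), (6, C, 18, Rae, Delta), (6, C, 18, Uma, Gamma), (7, B, 28, Cal, Alpha), (7, B, 28, Cal, Lyra), (7, B, 28, Hal, Echo), (7, B, 28, Sam, Orion), (8, A, 28, Cal, Alpha), (8, A, 28, Cal, Lyra), (8, A, 28, Hal, Echo), (8, A, 28, Sam, Orion), (8, D, 28, Cal, Alpha), (8, D, 28, Cal, Lyra), (8, D, 28, Hal, Echo), (8, D, 28, Sam, Orion), (9, D, 18, Jo, Echo), (9, D, 18, Rae, Argo), (9, D, 18, Rae, Delta), (9, D, 18, Uma, Gamma)}
Apply σ_{credits ≤ 8}; surviving tuples: {(4, D, 28, Cal, Alpha), (4, D, 28, Cal, Lyra), (4, D, 28, Hal, Echo), (4, D, 28, Sam, Orion), (6, C, 18, Jo, Echo), (6, C, 18, Rae, Argo), (6, C, 18, Rae, Delta), (6, C, 18, Uma, Gamma), (7, B, 28, Cal, Alpha), (7, B, 28, Cal, Lyra), (7, B, 28, Hal, Echo), (7, B, 28, Sam, Orion), (8, A, 28, Cal, Alpha), (8, A, 28, Cal, Lyra), (8, A, 28, Hal, Echo), (8, A, 28, Sam, Orion), (8, D, 28, Cal, Alpha), (8, D, 28, Cal, Lyra), (8, D, 28, Hal, Echo), (8, D, 28, Sam, Orion)}
π_{room, grade} gives {(18, C), (28, A), (28, B), (28, D)} (16 duplicate(s) eliminated).

{(18, C), (28, A), (28, B), (28, D)}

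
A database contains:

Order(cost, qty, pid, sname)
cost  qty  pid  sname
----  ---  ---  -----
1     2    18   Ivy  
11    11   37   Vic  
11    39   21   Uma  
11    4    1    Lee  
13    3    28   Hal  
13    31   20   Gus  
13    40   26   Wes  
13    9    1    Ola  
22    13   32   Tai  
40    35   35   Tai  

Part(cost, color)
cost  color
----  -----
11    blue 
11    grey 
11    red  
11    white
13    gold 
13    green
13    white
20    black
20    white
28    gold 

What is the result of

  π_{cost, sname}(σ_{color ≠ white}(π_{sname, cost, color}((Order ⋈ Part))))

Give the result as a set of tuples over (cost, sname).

Order ⋈ Part (natural join on cost): {(11, 11, 37, Vic, blue), (11, 11, 37, Vic, grey), (11, 11, 37, Vic, red), (11, 11, 37, Vic, white), (11, 39, 21, Uma, blue), (11, 39, 21, Uma, grey), (11, 39, 21, Uma, red), (11, 39, 21, Uma, white), (11, 4, 1, Lee, blue), (11, 4, 1, Lee, grey), (11, 4, 1, Lee, red), (11, 4, 1, Lee, white), (13, 3, 28, Hal, gold), (13, 3, 28, Hal, green), (13, 3, 28, Hal, white), (13, 31, 20, Gus, gold), (13, 31, 20, Gus, green), (13, 31, 20, Gus, white), (13, 40, 26, Wes, gold), (13, 40, 26, Wes, green), (13, 40, 26, Wes, white), (13, 9, 1, Ola, gold), (13, 9, 1, Ola, green), (13, 9, 1, Ola, white)}
π_{sname, cost, color} gives {(Gus, 13, gold), (Gus, 13, green), (Gus, 13, white), (Hal, 13, gold), (Hal, 13, green), (Hal, 13, white), (Lee, 11, blue), (Lee, 11, grey), (Lee, 11, red), (Lee, 11, white), (Ola, 13, gold), (Ola, 13, green), (Ola, 13, white), (Uma, 11, blue), (Uma, 11, grey), (Uma, 11, red), (Uma, 11, white), (Vic, 11, blue), (Vic, 11, grey), (Vic, 11, red), (Vic, 11, white), (Wes, 13, gold), (Wes, 13, green), (Wes, 13, white)}.
σ[color ≠ white]: keep tuples satisfying color ≠ white → {(Gus, 13, gold), (Gus, 13, green), (Hal, 13, gold), (Hal, 13, green), (Lee, 11, blue), (Lee, 11, grey), (Lee, 11, red), (Ola, 13, gold), (Ola, 13, green), (Uma, 11, blue), (Uma, 11, grey), (Uma, 11, red), (Vic, 11, blue), (Vic, 11, grey), (Vic, 11, red), (Wes, 13, gold), (Wes, 13, green)}
π_{cost, sname} gives {(11, Lee), (11, Uma), (11, Vic), (13, Gus), (13, Hal), (13, Ola), (13, Wes)} (10 duplicate(s) eliminated).

{(11, Lee), (11, Uma), (11, Vic), (13, Gus), (13, Hal), (13, Ola), (13, Wes)}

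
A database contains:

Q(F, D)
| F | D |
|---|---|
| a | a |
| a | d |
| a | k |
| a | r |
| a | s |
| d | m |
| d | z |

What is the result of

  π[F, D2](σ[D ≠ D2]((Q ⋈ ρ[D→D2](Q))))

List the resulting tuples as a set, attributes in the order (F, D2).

ρ[D→D2]: schema becomes (F, D2); tuples unchanged.
Natural join on F: {(a, a, a), (a, a, d), (a, a, k), (a, a, r), (a, a, s), (a, d, a), (a, d, d), (a, d, k), (a, d, r), (a, d, s), (a, k, a), (a, k, d), (a, k, k), (a, k, r), (a, k, s), (a, r, a), (a, r, d), (a, r, k), (a, r, r), (a, r, s), (a, s, a), (a, s, d), (a, s, k), (a, s, r), (a, s, s), (d, m, m), (d, m, z), (d, z, m), (d, z, z)}
Filtering on D ≠ D2 leaves {(a, a, d), (a, a, k), (a, a, r), (a, a, s), (a, d, a), (a, d, k), (a, d, r), (a, d, s), (a, k, a), (a, k, d), (a, k, r), (a, k, s), (a, r, a), (a, r, d), (a, r, k), (a, r, s), (a, s, a), (a, s, d), (a, s, k), (a, s, r), (d, m, z), (d, z, m)}.
π_{F, D2} gives {(a, a), (a, d), (a, k), (a, r), (a, s), (d, m), (d, z)} (15 duplicate(s) eliminated).

{(a, a), (a, d), (a, k), (a, r), (a, s), (d, m), (d, z)}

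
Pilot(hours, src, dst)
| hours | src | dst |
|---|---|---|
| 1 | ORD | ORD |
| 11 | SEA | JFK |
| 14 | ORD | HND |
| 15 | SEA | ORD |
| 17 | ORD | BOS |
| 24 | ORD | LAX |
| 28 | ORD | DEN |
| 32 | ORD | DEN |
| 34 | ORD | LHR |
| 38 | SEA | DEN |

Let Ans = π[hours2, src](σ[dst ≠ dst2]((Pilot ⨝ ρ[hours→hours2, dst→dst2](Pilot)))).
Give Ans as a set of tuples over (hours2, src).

{(1, ORD), (11, SEA), (14, ORD), (15, SEA), (17, ORD), (24, ORD), (28, ORD), (32, ORD), (34, ORD), (38, SEA)}

ρ[hours→hours2, dst→dst2]: schema becomes (hours2, src, dst2); tuples unchanged.
Joining Pilot and ρ[hours→hours2, dst→dst2](Pilot) on src yields {(1, ORD, ORD, 1, ORD), (1, ORD, ORD, 14, HND), (1, ORD, ORD, 17, BOS), (1, ORD, ORD, 24, LAX), (1, ORD, ORD, 28, DEN), (1, ORD, ORD, 32, DEN), (1, ORD, ORD, 34, LHR), (11, SEA, JFK, 11, JFK), (11, SEA, JFK, 15, ORD), (11, SEA, JFK, 38, DEN), (14, ORD, HND, 1, ORD), (14, ORD, HND, 14, HND), (14, ORD, HND, 17, BOS), (14, ORD, HND, 24, LAX), (14, ORD, HND, 28, DEN), (14, ORD, HND, 32, DEN), (14, ORD, HND, 34, LHR), (15, SEA, ORD, 11, JFK), (15, SEA, ORD, 15, ORD), (15, SEA, ORD, 38, DEN), (17, ORD, BOS, 1, ORD), (17, ORD, BOS, 14, HND), (17, ORD, BOS, 17, BOS), (17, ORD, BOS, 24, LAX), (17, ORD, BOS, 28, DEN), (17, ORD, BOS, 32, DEN), (17, ORD, BOS, 34, LHR), (24, ORD, LAX, 1, ORD), (24, ORD, LAX, 14, HND), (24, ORD, LAX, 17, BOS), (24, ORD, LAX, 24, LAX), (24, ORD, LAX, 28, DEN), (24, ORD, LAX, 32, DEN), (24, ORD, LAX, 34, LHR), (28, ORD, DEN, 1, ORD), (28, ORD, DEN, 14, HND), (28, ORD, DEN, 17, BOS), (28, ORD, DEN, 24, LAX), (28, ORD, DEN, 28, DEN), (28, ORD, DEN, 32, DEN), (28, ORD, DEN, 34, LHR), (32, ORD, DEN, 1, ORD), (32, ORD, DEN, 14, HND), (32, ORD, DEN, 17, BOS), (32, ORD, DEN, 24, LAX), (32, ORD, DEN, 28, DEN), (32, ORD, DEN, 32, DEN), (32, ORD, DEN, 34, LHR), (34, ORD, LHR, 1, ORD), (34, ORD, LHR, 14, HND), (34, ORD, LHR, 17, BOS), (34, ORD, LHR, 24, LAX), (34, ORD, LHR, 28, DEN), (34, ORD, LHR, 32, DEN), (34, ORD, LHR, 34, LHR), (38, SEA, DEN, 11, JFK), (38, SEA, DEN, 15, ORD), (38, SEA, DEN, 38, DEN)}.
σ[dst ≠ dst2]: keep tuples satisfying dst ≠ dst2 → {(1, ORD, ORD, 14, HND), (1, ORD, ORD, 17, BOS), (1, ORD, ORD, 24, LAX), (1, ORD, ORD, 28, DEN), (1, ORD, ORD, 32, DEN), (1, ORD, ORD, 34, LHR), (11, SEA, JFK, 15, ORD), (11, SEA, JFK, 38, DEN), (14, ORD, HND, 1, ORD), (14, ORD, HND, 17, BOS), (14, ORD, HND, 24, LAX), (14, ORD, HND, 28, DEN), (14, ORD, HND, 32, DEN), (14, ORD, HND, 34, LHR), (15, SEA, ORD, 11, JFK), (15, SEA, ORD, 38, DEN), (17, ORD, BOS, 1, ORD), (17, ORD, BOS, 14, HND), (17, ORD, BOS, 24, LAX), (17, ORD, BOS, 28, DEN), (17, ORD, BOS, 32, DEN), (17, ORD, BOS, 34, LHR), (24, ORD, LAX, 1, ORD), (24, ORD, LAX, 14, HND), (24, ORD, LAX, 17, BOS), (24, ORD, LAX, 28, DEN), (24, ORD, LAX, 32, DEN), (24, ORD, LAX, 34, LHR), (28, ORD, DEN, 1, ORD), (28, ORD, DEN, 14, HND), (28, ORD, DEN, 17, BOS), (28, ORD, DEN, 24, LAX), (28, ORD, DEN, 34, LHR), (32, ORD, DEN, 1, ORD), (32, ORD, DEN, 14, HND), (32, ORD, DEN, 17, BOS), (32, ORD, DEN, 24, LAX), (32, ORD, DEN, 34, LHR), (34, ORD, LHR, 1, ORD), (34, ORD, LHR, 14, HND), (34, ORD, LHR, 17, BOS), (34, ORD, LHR, 24, LAX), (34, ORD, LHR, 28, DEN), (34, ORD, LHR, 32, DEN), (38, SEA, DEN, 11, JFK), (38, SEA, DEN, 15, ORD)}
π_{hours2, src} gives {(1, ORD), (11, SEA), (14, ORD), (15, SEA), (17, ORD), (24, ORD), (28, ORD), (32, ORD), (34, ORD), (38, SEA)} (36 duplicate(s) eliminated).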